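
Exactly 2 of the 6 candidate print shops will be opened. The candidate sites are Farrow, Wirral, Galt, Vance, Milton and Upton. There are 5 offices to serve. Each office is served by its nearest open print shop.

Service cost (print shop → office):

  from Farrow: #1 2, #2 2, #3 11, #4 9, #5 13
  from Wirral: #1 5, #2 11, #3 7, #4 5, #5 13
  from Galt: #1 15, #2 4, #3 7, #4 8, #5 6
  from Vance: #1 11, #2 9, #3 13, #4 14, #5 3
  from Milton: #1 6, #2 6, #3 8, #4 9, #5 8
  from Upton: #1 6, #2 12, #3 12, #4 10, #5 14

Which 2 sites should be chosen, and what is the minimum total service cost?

With exactly 2 open, each office uses its cheapest among the chosen.
{Farrow, Galt}: #1→Farrow 2, #2→Farrow 2, #3→Galt 7, #4→Galt 8, #5→Galt 6. Service cost 25.
{Farrow, Vance}: service cost 27
{Wirral, Galt}: service cost 27
Among all 15 size-2 choices, {Farrow, Galt} is lowest.

Choose Farrow and Galt; total service cost 25.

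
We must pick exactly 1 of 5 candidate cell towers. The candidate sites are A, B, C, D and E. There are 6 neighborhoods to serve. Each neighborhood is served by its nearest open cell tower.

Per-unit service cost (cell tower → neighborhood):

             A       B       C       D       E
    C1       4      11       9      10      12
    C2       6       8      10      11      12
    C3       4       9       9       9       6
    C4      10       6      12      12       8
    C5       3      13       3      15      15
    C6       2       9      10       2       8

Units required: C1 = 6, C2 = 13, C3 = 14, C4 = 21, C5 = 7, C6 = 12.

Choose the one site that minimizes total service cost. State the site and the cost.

Choose A only; total service cost 413.

With exactly 1 open, each neighborhood uses its cheapest among the chosen.
{A}: C1→A 4·6=24, C2→A 6·13=78, C3→A 4·14=56, C4→A 10·21=210, C5→A 3·7=21, C6→A 2·12=24. Service cost 413.
{B}: service cost 621
{E}: service cost 681
Among all 5 size-1 choices, {A} is lowest.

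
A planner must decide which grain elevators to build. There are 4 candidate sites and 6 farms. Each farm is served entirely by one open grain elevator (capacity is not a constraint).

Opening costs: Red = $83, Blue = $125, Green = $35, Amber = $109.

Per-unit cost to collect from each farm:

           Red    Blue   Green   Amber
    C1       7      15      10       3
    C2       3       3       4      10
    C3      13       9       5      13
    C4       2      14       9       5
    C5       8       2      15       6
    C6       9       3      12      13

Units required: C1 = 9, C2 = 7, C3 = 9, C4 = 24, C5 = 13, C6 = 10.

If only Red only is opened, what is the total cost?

Each farm is assigned to its cheapest site among the open ones.
{Red}: C1→Red 7·9=63, C2→Red 3·7=21, C3→Red 13·9=117, C4→Red 2·24=48, C5→Red 8·13=104, C6→Red 9·10=90. Service 443; fixed 83; total 526.

Total cost: 526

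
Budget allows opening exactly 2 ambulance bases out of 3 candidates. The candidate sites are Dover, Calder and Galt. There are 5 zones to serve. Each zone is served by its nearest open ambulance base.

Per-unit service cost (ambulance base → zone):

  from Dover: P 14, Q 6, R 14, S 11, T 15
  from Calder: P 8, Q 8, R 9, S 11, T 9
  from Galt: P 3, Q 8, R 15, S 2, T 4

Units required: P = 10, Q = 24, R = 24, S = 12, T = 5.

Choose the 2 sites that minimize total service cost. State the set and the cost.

Choose Calder and Galt; total service cost 482.

With exactly 2 open, each zone uses its cheapest among the chosen.
{Calder, Galt}: P→Galt 3·10=30, Q→Calder 8·24=192, R→Calder 9·24=216, S→Galt 2·12=24, T→Galt 4·5=20. Service cost 482.
{Dover, Galt}: service cost 554
{Dover, Calder}: service cost 617
Among all 3 size-2 choices, {Calder, Galt} is lowest.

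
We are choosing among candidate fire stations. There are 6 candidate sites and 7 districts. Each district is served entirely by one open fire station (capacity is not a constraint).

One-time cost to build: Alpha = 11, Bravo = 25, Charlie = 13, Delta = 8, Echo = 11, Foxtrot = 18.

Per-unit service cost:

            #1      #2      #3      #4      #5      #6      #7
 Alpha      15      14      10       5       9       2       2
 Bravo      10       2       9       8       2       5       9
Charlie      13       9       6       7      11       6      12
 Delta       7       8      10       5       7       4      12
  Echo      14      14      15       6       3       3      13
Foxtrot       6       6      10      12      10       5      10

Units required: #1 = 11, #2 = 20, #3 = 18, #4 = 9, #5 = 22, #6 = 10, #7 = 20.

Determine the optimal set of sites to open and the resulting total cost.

For any fixed open set, each district goes to its cheapest open site; total = fixed + service.
{Alpha, Bravo, Charlie, Foxtrot}: #1→Foxtrot 6·11=66, #2→Bravo 2·20=40, #3→Charlie 6·18=108, #4→Alpha 5·9=45, #5→Bravo 2·22=44, #6→Alpha 2·10=20, #7→Alpha 2·20=40. Service 363; fixed 67; total 430.
{Alpha, Bravo, Charlie, Delta}: #1→Delta 7·11=77, #2→Bravo 2·20=40, #3→Charlie 6·18=108, #4→Alpha 5·9=45, #5→Bravo 2·22=44, #6→Alpha 2·10=20, #7→Alpha 2·20=40. Service 374; fixed 57; total 431.
{Alpha, Bravo, Charlie, Delta, Foxtrot}: #1→Foxtrot 6·11=66, #2→Bravo 2·20=40, #3→Charlie 6·18=108, #4→Alpha 5·9=45, #5→Bravo 2·22=44, #6→Alpha 2·10=20, #7→Alpha 2·20=40. Service 363; fixed 75; total 438.
{Alpha, Bravo, Charlie, Delta, Echo, Foxtrot}: #1→Foxtrot 6·11=66, #2→Bravo 2·20=40, #3→Charlie 6·18=108, #4→Alpha 5·9=45, #5→Bravo 2·22=44, #6→Alpha 2·10=20, #7→Alpha 2·20=40. Service 363; fixed 86; total 449.
No other subset beats 430.

Open Alpha, Bravo, Charlie and Foxtrot; minimum total cost 430.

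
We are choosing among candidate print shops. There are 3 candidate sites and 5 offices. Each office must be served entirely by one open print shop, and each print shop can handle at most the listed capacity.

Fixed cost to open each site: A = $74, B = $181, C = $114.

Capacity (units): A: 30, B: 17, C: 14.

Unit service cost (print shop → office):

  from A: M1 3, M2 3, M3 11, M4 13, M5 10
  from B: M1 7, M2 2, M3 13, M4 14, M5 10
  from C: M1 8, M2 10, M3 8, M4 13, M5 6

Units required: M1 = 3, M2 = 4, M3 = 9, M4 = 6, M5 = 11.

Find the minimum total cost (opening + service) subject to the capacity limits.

Minimum total cost: 452

Open {A, C}: M1→A 3·3=9, M2→A 3·4=12, M3→A 11·9=99, M4→A 13·6=78, M5→C 6·11=66.
Loads: A carries 22/30, C carries 11/14. Service 264; fixed 188; total 452.
Next best feasible plan costs 467.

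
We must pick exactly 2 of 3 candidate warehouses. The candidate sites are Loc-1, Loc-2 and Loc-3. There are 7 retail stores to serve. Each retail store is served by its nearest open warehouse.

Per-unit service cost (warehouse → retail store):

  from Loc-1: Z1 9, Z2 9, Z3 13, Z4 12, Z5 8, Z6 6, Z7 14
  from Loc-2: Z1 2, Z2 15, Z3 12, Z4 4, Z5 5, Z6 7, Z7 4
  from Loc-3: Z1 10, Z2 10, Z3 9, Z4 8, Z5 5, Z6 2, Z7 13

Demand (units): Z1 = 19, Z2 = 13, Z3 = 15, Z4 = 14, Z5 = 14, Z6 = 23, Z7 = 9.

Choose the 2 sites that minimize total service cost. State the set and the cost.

Choose Loc-2 and Loc-3; total service cost 511.

With exactly 2 open, each retail store uses its cheapest among the chosen.
{Loc-2, Loc-3}: Z1→Loc-2 2·19=38, Z2→Loc-3 10·13=130, Z3→Loc-3 9·15=135, Z4→Loc-2 4·14=56, Z5→Loc-2 5·14=70, Z6→Loc-3 2·23=46, Z7→Loc-2 4·9=36. Service cost 511.
{Loc-1, Loc-2}: service cost 635
{Loc-1, Loc-3}: service cost 768
Among all 3 size-2 choices, {Loc-2, Loc-3} is lowest.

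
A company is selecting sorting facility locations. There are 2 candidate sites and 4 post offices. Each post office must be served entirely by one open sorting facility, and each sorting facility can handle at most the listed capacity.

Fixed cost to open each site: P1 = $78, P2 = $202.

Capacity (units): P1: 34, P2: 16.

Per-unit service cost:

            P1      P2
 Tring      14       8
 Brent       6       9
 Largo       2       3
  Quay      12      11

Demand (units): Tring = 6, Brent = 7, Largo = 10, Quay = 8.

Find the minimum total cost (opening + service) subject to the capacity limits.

Minimum total cost: 320

Open {P1}: Tring→P1 14·6=84, Brent→P1 6·7=42, Largo→P1 2·10=20, Quay→P1 12·8=96.
Loads: P1 carries 31/34. Service 242; fixed 78; total 320.
Next best feasible plan costs 478.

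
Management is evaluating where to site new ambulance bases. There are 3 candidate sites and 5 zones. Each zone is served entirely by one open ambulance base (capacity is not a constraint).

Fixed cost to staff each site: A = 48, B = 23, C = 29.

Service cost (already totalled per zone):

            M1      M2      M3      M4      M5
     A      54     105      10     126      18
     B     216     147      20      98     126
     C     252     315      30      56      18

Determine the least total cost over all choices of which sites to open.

Minimum total cost: 320

For any fixed open set, each zone goes to its cheapest open site; total = fixed + service.
{A, C}: M1→A 54, M2→A 105, M3→A 10, M4→C 56, M5→A 18. Service 243; fixed 77; total 320.
{A, B, C}: service 243 + fixed 100 = 343
{A, B}: service 285 + fixed 71 = 356
{B}: service 607 + fixed 23 = 630
No other subset beats 320.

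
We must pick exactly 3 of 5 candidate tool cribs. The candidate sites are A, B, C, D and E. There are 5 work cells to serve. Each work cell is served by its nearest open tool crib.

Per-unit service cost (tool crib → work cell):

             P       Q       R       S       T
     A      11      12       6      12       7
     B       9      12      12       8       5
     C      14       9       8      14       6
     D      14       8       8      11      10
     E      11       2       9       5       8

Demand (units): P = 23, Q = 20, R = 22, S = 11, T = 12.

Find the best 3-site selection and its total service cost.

Choose A, B and E; total service cost 494.

With exactly 3 open, each work cell uses its cheapest among the chosen.
{A, B, E}: P→B 9·23=207, Q→E 2·20=40, R→A 6·22=132, S→E 5·11=55, T→B 5·12=60. Service cost 494.
{B, C, E}: service cost 538
{B, D, E}: service cost 538
Among all 10 size-3 choices, {A, B, E} is lowest.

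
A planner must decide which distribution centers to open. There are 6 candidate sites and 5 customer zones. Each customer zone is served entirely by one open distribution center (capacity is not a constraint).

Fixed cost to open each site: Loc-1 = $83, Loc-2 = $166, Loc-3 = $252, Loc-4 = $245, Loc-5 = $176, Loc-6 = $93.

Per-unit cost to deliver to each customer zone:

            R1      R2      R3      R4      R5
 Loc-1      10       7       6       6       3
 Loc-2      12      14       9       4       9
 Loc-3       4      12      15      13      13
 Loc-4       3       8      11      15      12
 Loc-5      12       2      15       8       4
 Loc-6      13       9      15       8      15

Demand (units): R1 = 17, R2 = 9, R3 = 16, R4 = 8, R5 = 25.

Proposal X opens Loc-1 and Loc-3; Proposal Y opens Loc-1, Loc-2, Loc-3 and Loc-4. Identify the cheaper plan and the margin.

Proposal X is cheaper by 378.

Proposal X: {Loc-1, Loc-3}: R1→Loc-3 4·17=68, R2→Loc-1 7·9=63, R3→Loc-1 6·16=96, R4→Loc-1 6·8=48, R5→Loc-1 3·25=75. Service 350; fixed 335; total 685.
Proposal Y: {Loc-1, Loc-2, Loc-3, Loc-4}: R1→Loc-4 3·17=51, R2→Loc-1 7·9=63, R3→Loc-1 6·16=96, R4→Loc-2 4·8=32, R5→Loc-1 3·25=75. Service 317; fixed 746; total 1063.
Difference: |685 − 1063| = 378.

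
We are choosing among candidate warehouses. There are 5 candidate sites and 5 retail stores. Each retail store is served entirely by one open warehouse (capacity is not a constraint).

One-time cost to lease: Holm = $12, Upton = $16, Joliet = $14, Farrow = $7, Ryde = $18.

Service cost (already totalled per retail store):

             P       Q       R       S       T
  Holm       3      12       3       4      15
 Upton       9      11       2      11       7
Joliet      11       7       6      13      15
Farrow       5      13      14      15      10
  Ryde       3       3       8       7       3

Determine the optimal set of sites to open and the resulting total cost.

For any fixed open set, each retail store goes to its cheapest open site; total = fixed + service.
{Ryde}: P→Ryde 3, Q→Ryde 3, R→Ryde 8, S→Ryde 7, T→Ryde 3. Service 24; fixed 18; total 42.
{Holm, Ryde}: service 16 + fixed 30 = 46
{Holm}: service 37 + fixed 12 = 49
{Holm, Upton, Joliet, Farrow, Ryde}: service 15 + fixed 67 = 82
No other subset beats 42.

Open Ryde only; minimum total cost 42.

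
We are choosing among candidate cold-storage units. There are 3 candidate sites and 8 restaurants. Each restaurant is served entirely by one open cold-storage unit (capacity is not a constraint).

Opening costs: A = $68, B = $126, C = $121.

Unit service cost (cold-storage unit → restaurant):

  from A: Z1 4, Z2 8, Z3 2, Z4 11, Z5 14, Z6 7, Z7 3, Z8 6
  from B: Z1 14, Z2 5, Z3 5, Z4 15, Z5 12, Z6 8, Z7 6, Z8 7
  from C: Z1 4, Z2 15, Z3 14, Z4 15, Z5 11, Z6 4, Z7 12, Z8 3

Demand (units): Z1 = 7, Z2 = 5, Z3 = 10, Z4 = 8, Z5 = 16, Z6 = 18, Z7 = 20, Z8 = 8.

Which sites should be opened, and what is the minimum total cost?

Open A and C; minimum total cost 697.

For any fixed open set, each restaurant goes to its cheapest open site; total = fixed + service.
{A, C}: Z1→A 4·7=28, Z2→A 8·5=40, Z3→A 2·10=20, Z4→A 11·8=88, Z5→C 11·16=176, Z6→C 4·18=72, Z7→A 3·20=60, Z8→C 3·8=24. Service 508; fixed 189; total 697.
{A}: service 634 + fixed 68 = 702
{A, B}: Z1→A 4·7=28, Z2→B 5·5=25, Z3→A 2·10=20, Z4→A 11·8=88, Z5→B 12·16=192, Z6→A 7·18=126, Z7→A 3·20=60, Z8→A 6·8=48. Service 587; fixed 194; total 781.
{A, B, C}: service 493 + fixed 315 = 808
No other subset beats 697.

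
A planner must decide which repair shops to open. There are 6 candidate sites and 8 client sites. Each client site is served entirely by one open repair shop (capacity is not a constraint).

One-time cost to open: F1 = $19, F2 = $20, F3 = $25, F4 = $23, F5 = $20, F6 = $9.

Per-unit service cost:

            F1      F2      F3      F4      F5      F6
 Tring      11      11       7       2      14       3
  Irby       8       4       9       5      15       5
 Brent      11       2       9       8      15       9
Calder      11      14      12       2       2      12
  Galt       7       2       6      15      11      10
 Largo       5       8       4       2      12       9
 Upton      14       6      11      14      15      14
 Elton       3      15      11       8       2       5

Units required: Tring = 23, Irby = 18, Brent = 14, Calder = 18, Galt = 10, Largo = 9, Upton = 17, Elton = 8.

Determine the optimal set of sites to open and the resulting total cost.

For any fixed open set, each client site goes to its cheapest open site; total = fixed + service.
{F2, F4, F5}: Tring→F4 2·23=46, Irby→F2 4·18=72, Brent→F2 2·14=28, Calder→F4 2·18=36, Galt→F2 2·10=20, Largo→F4 2·9=18, Upton→F2 6·17=102, Elton→F5 2·8=16. Service 338; fixed 63; total 401.
{F1, F2, F4}: Tring→F4 2·23=46, Irby→F2 4·18=72, Brent→F2 2·14=28, Calder→F4 2·18=36, Galt→F2 2·10=20, Largo→F4 2·9=18, Upton→F2 6·17=102, Elton→F1 3·8=24. Service 346; fixed 62; total 408.
{F2, F4, F5, F6}: service 338 + fixed 72 = 410
{F1, F2, F3, F4, F5, F6}: Tring→F4 2·23=46, Irby→F2 4·18=72, Brent→F2 2·14=28, Calder→F4 2·18=36, Galt→F2 2·10=20, Largo→F4 2·9=18, Upton→F2 6·17=102, Elton→F5 2·8=16. Service 338; fixed 116; total 454.
No other subset beats 401.

Open F2, F4 and F5; minimum total cost 401.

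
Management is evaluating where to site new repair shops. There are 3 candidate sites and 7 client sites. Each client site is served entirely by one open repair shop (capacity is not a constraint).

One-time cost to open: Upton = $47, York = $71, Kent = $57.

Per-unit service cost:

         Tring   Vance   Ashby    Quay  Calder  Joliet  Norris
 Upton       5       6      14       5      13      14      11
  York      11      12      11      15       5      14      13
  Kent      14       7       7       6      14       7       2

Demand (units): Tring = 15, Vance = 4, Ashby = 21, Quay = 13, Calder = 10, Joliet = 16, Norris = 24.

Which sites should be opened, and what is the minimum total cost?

Open Upton, York and Kent; minimum total cost 696.

For any fixed open set, each client site goes to its cheapest open site; total = fixed + service.
{Upton, York, Kent}: Tring→Upton 5·15=75, Vance→Upton 6·4=24, Ashby→Kent 7·21=147, Quay→Upton 5·13=65, Calder→York 5·10=50, Joliet→Kent 7·16=112, Norris→Kent 2·24=48. Service 521; fixed 175; total 696.
{Upton, Kent}: service 601 + fixed 104 = 705
{York, Kent}: service 628 + fixed 128 = 756
{Upton}: service 1076 + fixed 47 = 1123
(All 7 nonempty subsets were checked; Upton, York and Kent is lowest.)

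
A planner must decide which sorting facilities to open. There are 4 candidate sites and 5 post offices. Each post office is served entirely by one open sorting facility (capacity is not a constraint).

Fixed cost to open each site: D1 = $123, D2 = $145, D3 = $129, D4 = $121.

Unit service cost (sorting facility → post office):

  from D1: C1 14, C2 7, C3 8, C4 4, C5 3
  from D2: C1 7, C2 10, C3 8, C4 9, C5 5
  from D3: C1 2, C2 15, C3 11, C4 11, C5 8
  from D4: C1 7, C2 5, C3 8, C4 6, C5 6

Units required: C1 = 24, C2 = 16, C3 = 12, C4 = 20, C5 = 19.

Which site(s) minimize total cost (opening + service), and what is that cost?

For any fixed open set, each post office goes to its cheapest open site; total = fixed + service.
{D1, D3}: C1→D3 2·24=48, C2→D1 7·16=112, C3→D1 8·12=96, C4→D1 4·20=80, C5→D1 3·19=57. Service 393; fixed 252; total 645.
{D4}: service 578 + fixed 121 = 699
{D3, D4}: service 458 + fixed 250 = 708
{D1, D2, D3, D4}: service 361 + fixed 518 = 879
No other subset beats 645.

Open D1 and D3; minimum total cost 645.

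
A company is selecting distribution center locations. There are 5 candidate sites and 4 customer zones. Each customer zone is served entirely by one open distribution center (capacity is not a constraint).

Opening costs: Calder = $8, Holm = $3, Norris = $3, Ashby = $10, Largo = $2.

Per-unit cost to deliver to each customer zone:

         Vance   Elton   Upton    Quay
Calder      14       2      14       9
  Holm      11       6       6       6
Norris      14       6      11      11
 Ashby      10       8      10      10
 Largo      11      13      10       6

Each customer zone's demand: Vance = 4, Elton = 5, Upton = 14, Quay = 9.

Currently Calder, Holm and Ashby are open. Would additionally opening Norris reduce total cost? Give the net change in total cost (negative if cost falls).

No — net change +3 (cost rises by 3).

Current service cost with {Calder, Holm, Ashby}: 188.
Adding Norris: each customer zone re-picks its cheapest; new service cost 188, saving 0.
Extra fixed cost: 3. Net change = 3 − 0 = 3.
(Totals: 209 → 212.)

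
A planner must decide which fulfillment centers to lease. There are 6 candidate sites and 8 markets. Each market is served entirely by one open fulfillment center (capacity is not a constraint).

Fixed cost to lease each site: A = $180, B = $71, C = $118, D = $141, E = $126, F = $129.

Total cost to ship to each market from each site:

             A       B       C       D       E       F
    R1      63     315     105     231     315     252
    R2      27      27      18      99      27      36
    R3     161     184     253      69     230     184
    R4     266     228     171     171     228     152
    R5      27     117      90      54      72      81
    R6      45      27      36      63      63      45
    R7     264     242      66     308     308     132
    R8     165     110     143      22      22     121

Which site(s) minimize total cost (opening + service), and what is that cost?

Open C and D; minimum total cost 800.

For any fixed open set, each market goes to its cheapest open site; total = fixed + service.
{C, D}: R1→C 105, R2→C 18, R3→D 69, R4→C 171, R5→D 54, R6→C 36, R7→C 66, R8→D 22. Service 541; fixed 259; total 800.
{B, C, D}: service 532 + fixed 330 = 862
{C, D, F}: service 522 + fixed 388 = 910
{A, B, C, D, E, F}: R1→A 63, R2→C 18, R3→D 69, R4→F 152, R5→A 27, R6→B 27, R7→C 66, R8→D 22. Service 444; fixed 765; total 1209.
No other subset beats 800.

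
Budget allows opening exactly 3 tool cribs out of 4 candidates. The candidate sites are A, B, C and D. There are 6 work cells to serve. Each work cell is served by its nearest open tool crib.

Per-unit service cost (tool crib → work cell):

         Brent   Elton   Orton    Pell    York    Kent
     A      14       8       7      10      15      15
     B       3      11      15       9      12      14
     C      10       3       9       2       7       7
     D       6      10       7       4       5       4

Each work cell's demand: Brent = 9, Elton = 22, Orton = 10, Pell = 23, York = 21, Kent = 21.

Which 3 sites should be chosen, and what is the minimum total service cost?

With exactly 3 open, each work cell uses its cheapest among the chosen.
{B, C, D}: Brent→B 3·9=27, Elton→C 3·22=66, Orton→D 7·10=70, Pell→C 2·23=46, York→D 5·21=105, Kent→D 4·21=84. Service cost 398.
{A, C, D}: service cost 425
{A, B, C}: service cost 503
Among all 4 size-3 choices, {B, C, D} is lowest.

Choose B, C and D; total service cost 398.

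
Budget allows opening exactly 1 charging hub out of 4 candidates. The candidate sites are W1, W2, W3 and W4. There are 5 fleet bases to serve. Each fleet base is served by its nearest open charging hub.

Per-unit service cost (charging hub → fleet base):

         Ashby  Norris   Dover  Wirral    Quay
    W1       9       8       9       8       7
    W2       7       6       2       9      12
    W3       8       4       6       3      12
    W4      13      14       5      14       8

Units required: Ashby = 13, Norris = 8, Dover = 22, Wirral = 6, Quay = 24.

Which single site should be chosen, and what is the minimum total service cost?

With exactly 1 open, each fleet base uses its cheapest among the chosen.
{W2}: Ashby→W2 7·13=91, Norris→W2 6·8=48, Dover→W2 2·22=44, Wirral→W2 9·6=54, Quay→W2 12·24=288. Service cost 525.
{W3}: service cost 574
{W1}: service cost 595
Among all 4 size-1 choices, {W2} is lowest.

Choose W2 only; total service cost 525.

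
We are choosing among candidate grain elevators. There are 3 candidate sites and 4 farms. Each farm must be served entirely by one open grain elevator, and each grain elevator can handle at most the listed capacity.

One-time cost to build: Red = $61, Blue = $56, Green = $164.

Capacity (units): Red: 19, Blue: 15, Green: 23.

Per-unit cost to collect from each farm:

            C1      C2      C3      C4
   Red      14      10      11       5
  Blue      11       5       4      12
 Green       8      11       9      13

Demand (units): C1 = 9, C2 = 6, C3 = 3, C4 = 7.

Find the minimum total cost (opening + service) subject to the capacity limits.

Minimum total cost: 314

Open {Red, Blue}: C1→Blue 11·9=99, C2→Blue 5·6=30, C3→Red 11·3=33, C4→Red 5·7=35.
Loads: Red carries 10/19, Blue carries 15/15. Service 197; fixed 117; total 314.
Next best feasible plan costs 320.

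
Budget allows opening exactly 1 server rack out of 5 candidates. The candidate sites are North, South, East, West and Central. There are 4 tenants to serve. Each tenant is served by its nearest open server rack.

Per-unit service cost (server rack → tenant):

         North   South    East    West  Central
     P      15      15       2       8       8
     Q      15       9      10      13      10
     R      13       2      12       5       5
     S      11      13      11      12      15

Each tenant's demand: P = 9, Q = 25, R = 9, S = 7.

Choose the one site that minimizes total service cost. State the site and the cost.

With exactly 1 open, each tenant uses its cheapest among the chosen.
{East}: P→East 2·9=18, Q→East 10·25=250, R→East 12·9=108, S→East 11·7=77. Service cost 453.
{South}: service cost 469
{Central}: service cost 472
Among all 5 size-1 choices, {East} is lowest.

Choose East only; total service cost 453.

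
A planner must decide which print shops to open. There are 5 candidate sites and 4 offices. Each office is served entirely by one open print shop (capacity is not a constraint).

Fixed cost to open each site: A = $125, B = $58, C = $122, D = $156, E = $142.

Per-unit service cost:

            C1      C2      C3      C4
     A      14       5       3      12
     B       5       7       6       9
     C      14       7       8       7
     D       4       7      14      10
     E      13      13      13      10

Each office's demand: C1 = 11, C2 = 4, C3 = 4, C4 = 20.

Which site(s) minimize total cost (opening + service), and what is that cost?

For any fixed open set, each office goes to its cheapest open site; total = fixed + service.
{B}: C1→B 5·11=55, C2→B 7·4=28, C3→B 6·4=24, C4→B 9·20=180. Service 287; fixed 58; total 345.
{B, C}: service 247 + fixed 180 = 427
{A, B}: C1→B 5·11=55, C2→A 5·4=20, C3→A 3·4=12, C4→B 9·20=180. Service 267; fixed 183; total 450.
{A, B, C, D, E}: C1→D 4·11=44, C2→A 5·4=20, C3→A 3·4=12, C4→C 7·20=140. Service 216; fixed 603; total 819.
No other subset beats 345.

Open B only; minimum total cost 345.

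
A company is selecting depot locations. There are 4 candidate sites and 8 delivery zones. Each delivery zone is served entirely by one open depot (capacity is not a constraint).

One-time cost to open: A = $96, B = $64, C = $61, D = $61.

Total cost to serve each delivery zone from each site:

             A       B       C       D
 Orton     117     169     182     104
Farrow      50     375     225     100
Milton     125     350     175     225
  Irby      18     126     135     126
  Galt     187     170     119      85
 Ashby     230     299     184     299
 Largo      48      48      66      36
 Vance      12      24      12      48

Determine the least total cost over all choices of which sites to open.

Minimum total cost: 817

For any fixed open set, each delivery zone goes to its cheapest open site; total = fixed + service.
{A, D}: Orton→D 104, Farrow→A 50, Milton→A 125, Irby→A 18, Galt→D 85, Ashby→A 230, Largo→D 36, Vance→A 12. Service 660; fixed 157; total 817.
{A, C}: service 673 + fixed 157 = 830
{A, C, D}: Orton→D 104, Farrow→A 50, Milton→A 125, Irby→A 18, Galt→D 85, Ashby→C 184, Largo→D 36, Vance→A 12. Service 614; fixed 218; total 832.
{A, B, C, D}: Orton→D 104, Farrow→A 50, Milton→A 125, Irby→A 18, Galt→D 85, Ashby→C 184, Largo→D 36, Vance→A 12. Service 614; fixed 282; total 896.
No other subset beats 817.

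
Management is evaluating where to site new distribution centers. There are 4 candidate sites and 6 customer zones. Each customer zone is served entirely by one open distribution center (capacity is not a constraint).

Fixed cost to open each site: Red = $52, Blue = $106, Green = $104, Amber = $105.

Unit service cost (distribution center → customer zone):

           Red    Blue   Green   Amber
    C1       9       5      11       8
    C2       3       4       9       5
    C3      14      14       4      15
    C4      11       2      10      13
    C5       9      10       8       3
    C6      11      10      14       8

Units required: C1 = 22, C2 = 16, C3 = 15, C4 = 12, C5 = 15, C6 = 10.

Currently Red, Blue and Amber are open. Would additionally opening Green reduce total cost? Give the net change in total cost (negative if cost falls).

Current service cost with {Red, Blue, Amber}: 517.
Adding Green: each customer zone re-picks its cheapest; new service cost 367, saving 150.
Extra fixed cost: 104. Net change = 104 − 150 = -46.
(Totals: 780 → 734.)

Yes — net change −46 (cost falls by 46).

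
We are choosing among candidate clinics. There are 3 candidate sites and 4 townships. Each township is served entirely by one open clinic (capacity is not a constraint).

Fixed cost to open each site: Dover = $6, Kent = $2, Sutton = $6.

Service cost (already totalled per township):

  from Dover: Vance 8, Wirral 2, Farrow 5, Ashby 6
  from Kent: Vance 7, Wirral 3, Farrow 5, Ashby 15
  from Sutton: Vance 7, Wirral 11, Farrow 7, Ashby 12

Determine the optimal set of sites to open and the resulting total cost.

Open Dover only; minimum total cost 27.

For any fixed open set, each township goes to its cheapest open site; total = fixed + service.
{Dover}: Vance→Dover 8, Wirral→Dover 2, Farrow→Dover 5, Ashby→Dover 6. Service 21; fixed 6; total 27.
{Dover, Kent}: service 20 + fixed 8 = 28
{Dover, Sutton}: service 20 + fixed 12 = 32
{Dover, Kent, Sutton}: Vance→Kent 7, Wirral→Dover 2, Farrow→Dover 5, Ashby→Dover 6. Service 20; fixed 14; total 34.
No other subset beats 27.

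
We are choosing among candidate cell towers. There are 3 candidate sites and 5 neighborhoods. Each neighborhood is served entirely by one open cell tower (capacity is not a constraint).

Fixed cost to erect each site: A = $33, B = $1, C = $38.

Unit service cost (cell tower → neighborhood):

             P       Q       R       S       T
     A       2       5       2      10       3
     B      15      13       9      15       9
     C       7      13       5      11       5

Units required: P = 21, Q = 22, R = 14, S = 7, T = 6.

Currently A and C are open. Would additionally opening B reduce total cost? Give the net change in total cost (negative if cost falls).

Current service cost with {A, C}: 268.
Adding B: each neighborhood re-picks its cheapest; new service cost 268, saving 0.
Extra fixed cost: 1. Net change = 1 − 0 = 1.
(Totals: 339 → 340.)

No — net change +1 (cost rises by 1).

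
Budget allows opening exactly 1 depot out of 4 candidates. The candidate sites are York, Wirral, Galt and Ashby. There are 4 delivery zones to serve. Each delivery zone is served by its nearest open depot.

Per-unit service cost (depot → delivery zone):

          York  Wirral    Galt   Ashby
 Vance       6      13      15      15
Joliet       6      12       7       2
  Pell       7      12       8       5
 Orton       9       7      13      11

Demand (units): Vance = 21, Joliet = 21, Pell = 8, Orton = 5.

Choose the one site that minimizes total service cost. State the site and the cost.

With exactly 1 open, each delivery zone uses its cheapest among the chosen.
{York}: Vance→York 6·21=126, Joliet→York 6·21=126, Pell→York 7·8=56, Orton→York 9·5=45. Service cost 353.
{Ashby}: service cost 452
{Galt}: service cost 591
Among all 4 size-1 choices, {York} is lowest.

Choose York only; total service cost 353.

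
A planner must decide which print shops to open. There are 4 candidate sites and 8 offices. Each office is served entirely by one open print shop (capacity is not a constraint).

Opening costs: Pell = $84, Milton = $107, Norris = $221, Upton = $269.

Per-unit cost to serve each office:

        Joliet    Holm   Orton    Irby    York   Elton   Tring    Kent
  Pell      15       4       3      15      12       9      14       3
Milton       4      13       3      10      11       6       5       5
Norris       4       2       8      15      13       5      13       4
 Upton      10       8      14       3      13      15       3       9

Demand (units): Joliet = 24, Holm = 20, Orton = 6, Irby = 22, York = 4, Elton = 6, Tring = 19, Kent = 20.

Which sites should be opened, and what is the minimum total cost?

For any fixed open set, each office goes to its cheapest open site; total = fixed + service.
{Pell, Milton}: Joliet→Milton 4·24=96, Holm→Pell 4·20=80, Orton→Pell 3·6=18, Irby→Milton 10·22=220, York→Milton 11·4=44, Elton→Milton 6·6=36, Tring→Milton 5·19=95, Kent→Pell 3·20=60. Service 649; fixed 191; total 840.
{Pell, Milton, Upton}: Joliet→Milton 4·24=96, Holm→Pell 4·20=80, Orton→Pell 3·6=18, Irby→Upton 3·22=66, York→Milton 11·4=44, Elton→Milton 6·6=36, Tring→Upton 3·19=57, Kent→Pell 3·20=60. Service 457; fixed 460; total 917.
{Milton, Norris}: Joliet→Milton 4·24=96, Holm→Norris 2·20=40, Orton→Milton 3·6=18, Irby→Milton 10·22=220, York→Milton 11·4=44, Elton→Norris 5·6=30, Tring→Milton 5·19=95, Kent→Norris 4·20=80. Service 623; fixed 328; total 951.
{Pell, Milton, Norris, Upton}: Joliet→Milton 4·24=96, Holm→Norris 2·20=40, Orton→Pell 3·6=18, Irby→Upton 3·22=66, York→Milton 11·4=44, Elton→Norris 5·6=30, Tring→Upton 3·19=57, Kent→Pell 3·20=60. Service 411; fixed 681; total 1092.
(All 15 nonempty subsets were checked; Pell and Milton is lowest.)

Open Pell and Milton; minimum total cost 840.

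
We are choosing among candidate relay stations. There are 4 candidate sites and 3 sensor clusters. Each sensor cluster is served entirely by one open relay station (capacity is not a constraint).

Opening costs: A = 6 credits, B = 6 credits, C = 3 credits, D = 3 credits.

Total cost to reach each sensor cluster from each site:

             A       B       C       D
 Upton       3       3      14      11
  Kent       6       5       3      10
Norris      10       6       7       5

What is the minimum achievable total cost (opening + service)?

For any fixed open set, each sensor cluster goes to its cheapest open site; total = fixed + service.
{B}: Upton→B 3, Kent→B 5, Norris→B 6. Service 14; fixed 6; total 20.
{B, C}: Upton→B 3, Kent→C 3, Norris→B 6. Service 12; fixed 9; total 21.
{A, C}: service 13 + fixed 9 = 22
{A, B, C, D}: service 11 + fixed 18 = 29
No other subset beats 20.

Minimum total cost: 20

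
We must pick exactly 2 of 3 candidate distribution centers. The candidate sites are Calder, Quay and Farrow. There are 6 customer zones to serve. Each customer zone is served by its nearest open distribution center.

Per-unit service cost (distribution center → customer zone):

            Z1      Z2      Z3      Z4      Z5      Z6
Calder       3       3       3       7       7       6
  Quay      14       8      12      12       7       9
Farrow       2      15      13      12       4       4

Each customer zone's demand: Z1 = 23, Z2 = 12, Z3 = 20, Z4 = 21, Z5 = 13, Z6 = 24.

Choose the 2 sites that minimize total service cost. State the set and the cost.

Choose Calder and Farrow; total service cost 437.

With exactly 2 open, each customer zone uses its cheapest among the chosen.
{Calder, Farrow}: Z1→Farrow 2·23=46, Z2→Calder 3·12=36, Z3→Calder 3·20=60, Z4→Calder 7·21=147, Z5→Farrow 4·13=52, Z6→Farrow 4·24=96. Service cost 437.
{Calder, Quay}: service cost 547
{Quay, Farrow}: service cost 782
Among all 3 size-2 choices, {Calder, Farrow} is lowest.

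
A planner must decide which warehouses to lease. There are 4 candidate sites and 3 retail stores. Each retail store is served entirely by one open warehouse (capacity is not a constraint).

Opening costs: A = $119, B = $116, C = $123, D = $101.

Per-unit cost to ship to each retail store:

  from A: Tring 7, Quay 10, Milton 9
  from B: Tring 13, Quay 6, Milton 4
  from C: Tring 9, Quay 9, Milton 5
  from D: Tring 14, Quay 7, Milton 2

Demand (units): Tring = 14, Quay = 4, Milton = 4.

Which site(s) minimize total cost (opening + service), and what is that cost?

Open A only; minimum total cost 293.

For any fixed open set, each retail store goes to its cheapest open site; total = fixed + service.
{A}: Tring→A 7·14=98, Quay→A 10·4=40, Milton→A 9·4=36. Service 174; fixed 119; total 293.
{C}: service 182 + fixed 123 = 305
{D}: service 232 + fixed 101 = 333
{A, B, C, D}: service 130 + fixed 459 = 589
No other subset beats 293.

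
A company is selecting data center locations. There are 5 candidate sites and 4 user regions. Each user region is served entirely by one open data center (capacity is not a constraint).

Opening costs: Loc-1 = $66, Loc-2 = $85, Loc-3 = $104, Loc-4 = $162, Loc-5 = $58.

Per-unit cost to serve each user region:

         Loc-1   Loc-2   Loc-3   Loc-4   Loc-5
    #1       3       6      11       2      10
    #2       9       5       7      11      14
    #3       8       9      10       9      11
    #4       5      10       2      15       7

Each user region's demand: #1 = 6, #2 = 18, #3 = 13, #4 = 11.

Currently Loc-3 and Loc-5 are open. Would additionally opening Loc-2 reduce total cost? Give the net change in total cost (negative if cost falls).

No — net change +12 (cost rises by 12).

Current service cost with {Loc-3, Loc-5}: 338.
Adding Loc-2: each user region re-picks its cheapest; new service cost 265, saving 73.
Extra fixed cost: 85. Net change = 85 − 73 = 12.
(Totals: 500 → 512.)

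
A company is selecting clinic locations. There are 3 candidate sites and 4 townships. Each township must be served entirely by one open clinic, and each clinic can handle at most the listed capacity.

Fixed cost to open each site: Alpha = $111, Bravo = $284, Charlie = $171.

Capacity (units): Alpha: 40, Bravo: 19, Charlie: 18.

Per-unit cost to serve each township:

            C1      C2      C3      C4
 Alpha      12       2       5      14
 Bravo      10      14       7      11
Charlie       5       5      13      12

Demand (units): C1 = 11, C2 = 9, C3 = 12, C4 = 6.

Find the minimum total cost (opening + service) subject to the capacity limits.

Minimum total cost: 405

Open {Alpha}: C1→Alpha 12·11=132, C2→Alpha 2·9=18, C3→Alpha 5·12=60, C4→Alpha 14·6=84.
Loads: Alpha carries 38/40. Service 294; fixed 111; total 405.
Next best feasible plan costs 487.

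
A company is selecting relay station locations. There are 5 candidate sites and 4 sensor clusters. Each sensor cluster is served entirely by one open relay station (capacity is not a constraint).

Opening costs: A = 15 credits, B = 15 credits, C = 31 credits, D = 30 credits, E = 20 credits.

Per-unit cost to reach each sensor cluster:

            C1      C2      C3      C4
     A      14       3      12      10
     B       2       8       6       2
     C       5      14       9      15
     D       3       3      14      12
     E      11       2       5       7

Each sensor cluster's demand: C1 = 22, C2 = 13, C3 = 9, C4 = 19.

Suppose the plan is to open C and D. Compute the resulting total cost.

Each sensor cluster is assigned to its cheapest site among the open ones.
{C, D}: C1→D 3·22=66, C2→D 3·13=39, C3→C 9·9=81, C4→D 12·19=228. Service 414; fixed 61; total 475.

Total cost: 475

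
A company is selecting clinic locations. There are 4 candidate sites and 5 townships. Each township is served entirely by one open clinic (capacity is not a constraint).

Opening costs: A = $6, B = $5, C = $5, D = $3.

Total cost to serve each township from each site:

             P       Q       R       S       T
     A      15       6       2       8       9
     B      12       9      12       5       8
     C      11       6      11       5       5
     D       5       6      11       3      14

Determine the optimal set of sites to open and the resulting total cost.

Open A and D; minimum total cost 34.

For any fixed open set, each township goes to its cheapest open site; total = fixed + service.
{A, D}: P→D 5, Q→A 6, R→A 2, S→D 3, T→A 9. Service 25; fixed 9; total 34.
{A, C, D}: P→D 5, Q→A 6, R→A 2, S→D 3, T→C 5. Service 21; fixed 14; total 35.
{A, B, D}: service 24 + fixed 14 = 38
{A, B, C, D}: P→D 5, Q→A 6, R→A 2, S→D 3, T→C 5. Service 21; fixed 19; total 40.
(All 15 nonempty subsets were checked; A and D is lowest.)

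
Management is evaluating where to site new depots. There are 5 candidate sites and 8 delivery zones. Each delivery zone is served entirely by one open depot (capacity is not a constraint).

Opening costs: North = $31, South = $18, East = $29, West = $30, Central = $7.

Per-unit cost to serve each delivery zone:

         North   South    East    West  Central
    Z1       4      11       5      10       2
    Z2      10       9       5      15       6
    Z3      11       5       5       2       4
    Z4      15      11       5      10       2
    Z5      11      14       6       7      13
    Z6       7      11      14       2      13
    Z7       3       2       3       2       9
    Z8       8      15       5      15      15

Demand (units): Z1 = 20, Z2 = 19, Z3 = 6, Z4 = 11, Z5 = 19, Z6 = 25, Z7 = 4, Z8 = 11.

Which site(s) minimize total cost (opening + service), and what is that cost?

Open East, West and Central; minimum total cost 462.

For any fixed open set, each delivery zone goes to its cheapest open site; total = fixed + service.
{East, West, Central}: Z1→Central 2·20=40, Z2→East 5·19=95, Z3→West 2·6=12, Z4→Central 2·11=22, Z5→East 6·19=114, Z6→West 2·25=50, Z7→West 2·4=8, Z8→East 5·11=55. Service 396; fixed 66; total 462.
{South, East, West, Central}: service 396 + fixed 84 = 480
{North, East, West, Central}: service 396 + fixed 97 = 493
{North, South, East, West, Central}: Z1→Central 2·20=40, Z2→East 5·19=95, Z3→West 2·6=12, Z4→Central 2·11=22, Z5→East 6·19=114, Z6→West 2·25=50, Z7→South 2·4=8, Z8→East 5·11=55. Service 396; fixed 115; total 511.
No other subset beats 462.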